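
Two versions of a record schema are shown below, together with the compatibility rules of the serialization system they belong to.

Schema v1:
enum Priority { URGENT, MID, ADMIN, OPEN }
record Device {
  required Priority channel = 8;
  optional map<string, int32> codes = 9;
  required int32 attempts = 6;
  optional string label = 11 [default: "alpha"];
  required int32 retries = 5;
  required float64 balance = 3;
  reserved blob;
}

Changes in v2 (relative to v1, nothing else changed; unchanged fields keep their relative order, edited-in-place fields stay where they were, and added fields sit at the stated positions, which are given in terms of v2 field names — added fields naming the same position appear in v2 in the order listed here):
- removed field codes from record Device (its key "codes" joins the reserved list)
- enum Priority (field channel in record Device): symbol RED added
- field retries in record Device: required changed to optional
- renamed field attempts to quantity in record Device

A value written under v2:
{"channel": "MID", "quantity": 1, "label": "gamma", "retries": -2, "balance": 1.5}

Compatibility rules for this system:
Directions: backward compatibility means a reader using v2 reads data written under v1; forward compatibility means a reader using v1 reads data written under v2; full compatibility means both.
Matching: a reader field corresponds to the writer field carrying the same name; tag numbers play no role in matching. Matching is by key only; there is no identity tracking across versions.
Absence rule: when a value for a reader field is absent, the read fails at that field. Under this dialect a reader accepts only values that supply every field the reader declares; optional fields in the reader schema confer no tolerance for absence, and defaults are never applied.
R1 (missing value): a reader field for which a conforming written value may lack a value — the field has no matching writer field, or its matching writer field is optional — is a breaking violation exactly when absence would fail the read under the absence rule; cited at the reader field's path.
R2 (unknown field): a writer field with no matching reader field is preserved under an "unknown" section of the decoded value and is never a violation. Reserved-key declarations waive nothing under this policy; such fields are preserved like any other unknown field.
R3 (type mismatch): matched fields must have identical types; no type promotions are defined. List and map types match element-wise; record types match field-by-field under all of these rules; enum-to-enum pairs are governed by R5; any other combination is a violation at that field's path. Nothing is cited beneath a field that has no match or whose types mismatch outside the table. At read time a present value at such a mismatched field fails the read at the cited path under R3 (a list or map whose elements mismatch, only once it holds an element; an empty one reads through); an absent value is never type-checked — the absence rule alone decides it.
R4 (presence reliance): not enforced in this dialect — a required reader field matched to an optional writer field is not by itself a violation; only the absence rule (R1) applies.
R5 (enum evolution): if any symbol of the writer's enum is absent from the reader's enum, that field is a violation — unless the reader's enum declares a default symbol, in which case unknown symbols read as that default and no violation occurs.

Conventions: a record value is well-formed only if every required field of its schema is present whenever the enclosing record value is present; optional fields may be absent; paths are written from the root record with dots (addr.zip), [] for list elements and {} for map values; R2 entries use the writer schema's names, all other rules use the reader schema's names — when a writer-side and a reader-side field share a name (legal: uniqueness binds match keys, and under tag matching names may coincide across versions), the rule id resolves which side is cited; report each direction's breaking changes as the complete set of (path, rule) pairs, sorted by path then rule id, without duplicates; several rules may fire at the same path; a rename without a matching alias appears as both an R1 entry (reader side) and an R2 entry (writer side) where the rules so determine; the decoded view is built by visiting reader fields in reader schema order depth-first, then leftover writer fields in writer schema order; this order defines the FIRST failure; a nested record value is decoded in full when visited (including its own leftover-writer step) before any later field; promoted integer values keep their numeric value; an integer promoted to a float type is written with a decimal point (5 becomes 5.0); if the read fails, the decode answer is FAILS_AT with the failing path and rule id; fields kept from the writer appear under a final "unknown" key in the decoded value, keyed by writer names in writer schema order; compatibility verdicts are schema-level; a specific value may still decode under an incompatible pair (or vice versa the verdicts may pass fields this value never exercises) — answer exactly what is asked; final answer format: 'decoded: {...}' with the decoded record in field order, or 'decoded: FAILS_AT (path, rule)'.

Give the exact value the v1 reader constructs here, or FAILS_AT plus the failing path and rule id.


decoded: FAILS_AT (codes, R1)

the writer's type comes first in each Device pair
decoding the Device value with the v1 reader:
  channel := "MID"
  read fails at codes under R1 (no fill)
  => FAILS_AT (codes, R1)
remaining Device differences; none change what is asked:
  enum Priority (field channel in record Device): symbol RED added -> affects the rule determinations only; this particular Device value decodes identically
  field retries in record Device: required changed to optional -> affects the rule determinations only; this particular Device value decodes identically
  renamed field attempts to quantity in record Device -> affects the rule determinations only; this particular Device value decodes identically


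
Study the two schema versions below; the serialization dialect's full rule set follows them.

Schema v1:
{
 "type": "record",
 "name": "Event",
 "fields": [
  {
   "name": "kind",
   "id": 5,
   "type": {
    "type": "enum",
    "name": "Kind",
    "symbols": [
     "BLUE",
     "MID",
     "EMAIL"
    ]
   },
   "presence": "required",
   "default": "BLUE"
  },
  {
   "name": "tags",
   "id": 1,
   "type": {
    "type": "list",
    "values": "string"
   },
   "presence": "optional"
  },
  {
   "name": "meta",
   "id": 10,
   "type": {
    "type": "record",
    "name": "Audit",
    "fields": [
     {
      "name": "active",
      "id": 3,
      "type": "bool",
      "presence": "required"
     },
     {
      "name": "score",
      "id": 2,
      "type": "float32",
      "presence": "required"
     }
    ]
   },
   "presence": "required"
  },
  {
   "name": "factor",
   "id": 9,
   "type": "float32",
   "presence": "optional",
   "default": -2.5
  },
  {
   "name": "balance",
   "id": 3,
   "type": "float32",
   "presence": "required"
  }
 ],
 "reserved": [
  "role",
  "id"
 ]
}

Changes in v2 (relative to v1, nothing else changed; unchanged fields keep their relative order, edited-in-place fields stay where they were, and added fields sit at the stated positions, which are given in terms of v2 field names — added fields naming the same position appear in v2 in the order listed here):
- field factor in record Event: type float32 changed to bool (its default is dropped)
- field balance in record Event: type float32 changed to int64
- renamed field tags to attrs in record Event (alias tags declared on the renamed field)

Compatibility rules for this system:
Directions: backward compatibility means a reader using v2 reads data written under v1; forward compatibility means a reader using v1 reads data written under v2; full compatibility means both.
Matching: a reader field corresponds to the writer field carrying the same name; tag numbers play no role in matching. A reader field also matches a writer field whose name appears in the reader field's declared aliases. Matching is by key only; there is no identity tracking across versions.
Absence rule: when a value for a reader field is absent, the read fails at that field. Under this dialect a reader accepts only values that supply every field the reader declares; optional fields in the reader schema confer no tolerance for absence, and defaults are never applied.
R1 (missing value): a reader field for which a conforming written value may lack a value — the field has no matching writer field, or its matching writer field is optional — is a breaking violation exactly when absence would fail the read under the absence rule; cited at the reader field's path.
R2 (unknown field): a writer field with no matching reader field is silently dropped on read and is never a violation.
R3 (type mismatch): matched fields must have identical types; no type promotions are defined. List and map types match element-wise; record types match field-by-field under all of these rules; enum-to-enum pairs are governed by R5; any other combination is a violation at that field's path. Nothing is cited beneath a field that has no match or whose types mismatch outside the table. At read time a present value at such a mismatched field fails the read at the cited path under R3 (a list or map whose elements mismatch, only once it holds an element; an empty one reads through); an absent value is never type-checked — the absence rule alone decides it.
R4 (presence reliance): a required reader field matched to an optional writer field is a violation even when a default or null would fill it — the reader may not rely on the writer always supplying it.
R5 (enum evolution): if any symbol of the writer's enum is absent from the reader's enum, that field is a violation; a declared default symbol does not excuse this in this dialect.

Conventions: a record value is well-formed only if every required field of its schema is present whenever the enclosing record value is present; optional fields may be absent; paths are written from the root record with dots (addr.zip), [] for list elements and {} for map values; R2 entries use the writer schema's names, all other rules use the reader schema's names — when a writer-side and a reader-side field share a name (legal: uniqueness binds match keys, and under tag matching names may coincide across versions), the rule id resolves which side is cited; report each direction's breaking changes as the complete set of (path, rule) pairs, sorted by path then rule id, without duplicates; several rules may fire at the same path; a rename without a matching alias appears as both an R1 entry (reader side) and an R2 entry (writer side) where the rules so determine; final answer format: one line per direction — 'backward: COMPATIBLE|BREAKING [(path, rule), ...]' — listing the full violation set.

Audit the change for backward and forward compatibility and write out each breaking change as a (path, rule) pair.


in Event below, arrows point writer -> reader
checking backward for Event: reader v2 against writer v1:
  kind <- kind (Kind -> Kind, writer required)
  attrs <- tags (list<string> -> list<string>, writer optional)
  meta <- meta (Audit -> Audit, writer required)
  factor <- factor (float32 -> bool, writer optional)
  balance <- balance (float32 -> int64, writer required)
  meta.active <- meta.active (bool -> bool, writer required)
  meta.score <- meta.score (float32 -> float32, writer required)
  rule R1 violated at attrs
  rule R3 violated at balance
  rule R1 violated at factor
  rule R3 violated at factor
  => 4 violation(s): backward is BREAKING for Event
checking forward for Event: reader v1 against writer v2:
  kind <- kind (Kind -> Kind, writer required)
  tags: no writer match
  meta <- meta (Audit -> Audit, writer required)
  factor <- factor (bool -> float32, writer optional)
  balance <- balance (int64 -> float32, writer required)
  attrs (writer side), unknown to reader
  meta.active <- meta.active (bool -> bool, writer required)
  meta.score <- meta.score (float32 -> float32, writer required)
  rule R3 violated at balance
  rule R1 violated at factor
  rule R3 violated at factor
  rule R1 violated at tags
  => 4 violation(s): forward is BREAKING for Event

backward: BREAKING [(attrs, R1), (balance, R3), (factor, R1), (factor, R3)]; forward: BREAKING [(balance, R3), (factor, R1), (factor, R3), (tags, R1)]


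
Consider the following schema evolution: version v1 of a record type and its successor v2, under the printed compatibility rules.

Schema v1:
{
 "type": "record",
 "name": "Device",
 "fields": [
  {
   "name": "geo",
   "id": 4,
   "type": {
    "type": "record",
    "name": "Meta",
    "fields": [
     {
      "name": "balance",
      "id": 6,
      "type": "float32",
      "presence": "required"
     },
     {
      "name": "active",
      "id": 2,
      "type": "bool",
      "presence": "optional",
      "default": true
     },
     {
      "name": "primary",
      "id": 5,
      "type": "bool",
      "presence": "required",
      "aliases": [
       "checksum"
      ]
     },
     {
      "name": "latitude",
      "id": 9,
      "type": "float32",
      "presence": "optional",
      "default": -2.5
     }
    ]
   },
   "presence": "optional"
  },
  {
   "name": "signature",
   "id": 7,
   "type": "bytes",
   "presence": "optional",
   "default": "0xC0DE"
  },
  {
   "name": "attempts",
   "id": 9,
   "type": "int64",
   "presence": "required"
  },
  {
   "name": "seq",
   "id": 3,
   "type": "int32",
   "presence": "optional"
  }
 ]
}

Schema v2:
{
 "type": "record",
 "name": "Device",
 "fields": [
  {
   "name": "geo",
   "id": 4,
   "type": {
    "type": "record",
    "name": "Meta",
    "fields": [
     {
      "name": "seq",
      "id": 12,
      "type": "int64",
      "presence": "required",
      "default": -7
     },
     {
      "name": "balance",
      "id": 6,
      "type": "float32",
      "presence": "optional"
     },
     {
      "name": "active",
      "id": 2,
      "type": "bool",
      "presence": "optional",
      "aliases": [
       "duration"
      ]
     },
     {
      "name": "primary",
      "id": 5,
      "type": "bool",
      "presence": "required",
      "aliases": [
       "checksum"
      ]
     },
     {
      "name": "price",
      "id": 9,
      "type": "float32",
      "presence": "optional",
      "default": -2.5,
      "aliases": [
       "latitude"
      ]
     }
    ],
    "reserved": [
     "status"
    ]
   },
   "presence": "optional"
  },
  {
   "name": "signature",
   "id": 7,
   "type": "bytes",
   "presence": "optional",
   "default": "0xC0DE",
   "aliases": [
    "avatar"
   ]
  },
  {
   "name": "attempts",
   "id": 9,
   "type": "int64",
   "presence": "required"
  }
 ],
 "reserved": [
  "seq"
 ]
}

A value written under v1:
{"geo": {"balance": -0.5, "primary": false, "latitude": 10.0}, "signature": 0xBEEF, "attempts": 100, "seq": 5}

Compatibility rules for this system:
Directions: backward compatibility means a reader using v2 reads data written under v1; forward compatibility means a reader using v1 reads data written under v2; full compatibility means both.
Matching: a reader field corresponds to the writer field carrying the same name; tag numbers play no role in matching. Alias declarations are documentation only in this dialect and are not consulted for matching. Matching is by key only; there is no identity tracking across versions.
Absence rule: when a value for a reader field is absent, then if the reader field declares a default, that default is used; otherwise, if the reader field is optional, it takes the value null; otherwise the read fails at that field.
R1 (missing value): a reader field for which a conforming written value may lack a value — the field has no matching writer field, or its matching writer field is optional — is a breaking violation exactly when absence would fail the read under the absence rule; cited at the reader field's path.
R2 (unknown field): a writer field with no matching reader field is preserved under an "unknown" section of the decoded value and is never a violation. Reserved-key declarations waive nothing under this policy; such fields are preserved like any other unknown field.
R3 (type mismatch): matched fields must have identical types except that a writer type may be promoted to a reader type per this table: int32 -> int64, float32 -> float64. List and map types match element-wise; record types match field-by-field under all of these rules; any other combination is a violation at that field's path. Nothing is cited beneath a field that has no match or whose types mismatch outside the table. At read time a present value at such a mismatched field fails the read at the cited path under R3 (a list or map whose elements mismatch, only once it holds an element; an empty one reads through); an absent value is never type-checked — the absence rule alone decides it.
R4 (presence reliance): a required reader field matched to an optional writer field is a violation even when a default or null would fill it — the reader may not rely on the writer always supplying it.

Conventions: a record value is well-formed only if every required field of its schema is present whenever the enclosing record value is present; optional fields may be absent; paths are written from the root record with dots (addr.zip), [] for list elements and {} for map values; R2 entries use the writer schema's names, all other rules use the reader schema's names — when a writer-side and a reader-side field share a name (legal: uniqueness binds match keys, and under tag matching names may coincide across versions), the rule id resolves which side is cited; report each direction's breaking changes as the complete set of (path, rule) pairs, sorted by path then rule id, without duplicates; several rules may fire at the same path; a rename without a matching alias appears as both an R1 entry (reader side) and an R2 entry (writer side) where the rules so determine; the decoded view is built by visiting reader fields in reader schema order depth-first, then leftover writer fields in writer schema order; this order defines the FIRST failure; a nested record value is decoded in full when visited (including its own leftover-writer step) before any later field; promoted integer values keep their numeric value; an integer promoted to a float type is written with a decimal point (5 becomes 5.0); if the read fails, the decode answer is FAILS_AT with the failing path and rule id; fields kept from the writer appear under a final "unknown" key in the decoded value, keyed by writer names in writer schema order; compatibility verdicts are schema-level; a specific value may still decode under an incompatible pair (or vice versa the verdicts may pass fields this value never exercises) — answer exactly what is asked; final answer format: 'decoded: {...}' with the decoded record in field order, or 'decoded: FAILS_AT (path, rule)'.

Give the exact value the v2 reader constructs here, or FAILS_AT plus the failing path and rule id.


in Device below, arrows point writer -> reader
decoding the Device value with the v2 reader:
  geo.seq := -7 (no value, default fills)
  geo.balance := -0.5
  geo.active := null (not supplied -> null)
  geo.primary := false
  geo.price := -2.5 (no value, default fills)
  writer geo.latitude: kept under "unknown"
  signature := 0xBEEF
  attempts := 100
  writer seq: kept under "unknown"
  => decoded: {"geo": {"seq": -7, "balance": -0.5, "active": null, "primary": false, "price": -2.5, "unknown": {"latitude": 10.0}}, "signature": 0xBEEF, "attempts": 100, "unknown": {"seq": 5}}
ruling out the remaining Device differences:
  field balance in record Meta: required changed to optional -> changes Device's schema-level verdicts only — the decode of this value is the same

decoded: {"geo": {"seq": -7, "balance": -0.5, "active": null, "primary": false, "price": -2.5, "unknown": {"latitude": 10.0}}, "signature": 0xBEEF, "attempts": 100, "unknown": {"seq": 5}}


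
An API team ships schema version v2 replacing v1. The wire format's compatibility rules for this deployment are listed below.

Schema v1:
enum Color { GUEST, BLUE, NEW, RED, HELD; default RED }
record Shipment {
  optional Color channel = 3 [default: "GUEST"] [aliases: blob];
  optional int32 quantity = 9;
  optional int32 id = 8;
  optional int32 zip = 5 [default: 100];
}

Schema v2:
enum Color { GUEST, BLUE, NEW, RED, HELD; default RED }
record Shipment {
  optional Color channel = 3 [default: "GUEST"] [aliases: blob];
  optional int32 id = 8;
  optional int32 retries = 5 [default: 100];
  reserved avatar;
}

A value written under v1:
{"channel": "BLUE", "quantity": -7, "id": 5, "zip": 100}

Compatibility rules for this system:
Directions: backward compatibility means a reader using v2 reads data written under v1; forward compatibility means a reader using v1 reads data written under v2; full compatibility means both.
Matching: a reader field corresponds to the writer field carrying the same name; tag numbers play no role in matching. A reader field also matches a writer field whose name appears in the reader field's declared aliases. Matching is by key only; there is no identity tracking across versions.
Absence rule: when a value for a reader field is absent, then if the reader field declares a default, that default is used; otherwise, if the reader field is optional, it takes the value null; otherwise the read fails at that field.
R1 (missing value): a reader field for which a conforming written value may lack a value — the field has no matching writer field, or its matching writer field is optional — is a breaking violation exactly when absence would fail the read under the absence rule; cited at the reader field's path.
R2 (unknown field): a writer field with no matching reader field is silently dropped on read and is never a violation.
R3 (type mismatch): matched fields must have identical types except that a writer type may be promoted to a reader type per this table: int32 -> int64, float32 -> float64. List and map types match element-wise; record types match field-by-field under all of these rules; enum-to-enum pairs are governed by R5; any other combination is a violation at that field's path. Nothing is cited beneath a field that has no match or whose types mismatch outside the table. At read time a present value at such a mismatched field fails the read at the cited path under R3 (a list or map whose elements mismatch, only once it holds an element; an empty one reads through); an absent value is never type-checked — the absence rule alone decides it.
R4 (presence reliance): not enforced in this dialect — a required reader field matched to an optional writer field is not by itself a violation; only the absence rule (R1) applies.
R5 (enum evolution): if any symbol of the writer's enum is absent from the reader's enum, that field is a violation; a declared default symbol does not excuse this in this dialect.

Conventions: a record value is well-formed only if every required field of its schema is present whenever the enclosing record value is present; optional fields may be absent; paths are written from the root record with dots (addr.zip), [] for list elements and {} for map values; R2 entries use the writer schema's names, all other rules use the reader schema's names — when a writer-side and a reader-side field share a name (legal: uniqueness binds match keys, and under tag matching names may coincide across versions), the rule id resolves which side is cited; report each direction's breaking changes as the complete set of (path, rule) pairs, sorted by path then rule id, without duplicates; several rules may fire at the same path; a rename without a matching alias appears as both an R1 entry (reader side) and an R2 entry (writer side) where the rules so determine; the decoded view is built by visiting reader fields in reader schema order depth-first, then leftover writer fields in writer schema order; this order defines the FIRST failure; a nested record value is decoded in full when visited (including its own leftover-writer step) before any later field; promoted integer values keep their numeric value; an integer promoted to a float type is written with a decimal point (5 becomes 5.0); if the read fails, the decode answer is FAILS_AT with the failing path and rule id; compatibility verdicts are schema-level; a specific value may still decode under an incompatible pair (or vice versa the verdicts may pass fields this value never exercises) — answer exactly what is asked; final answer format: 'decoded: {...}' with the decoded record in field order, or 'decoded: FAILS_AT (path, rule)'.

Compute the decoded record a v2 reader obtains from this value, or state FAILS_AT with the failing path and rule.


in Shipment below, arrows point writer -> reader
migrating the Shipment value to v2:
  channel := "BLUE"
  id := 5
  retries := 100 (no value, default fills)
  writer quantity: unmatched, discarded
  writer zip: unmatched, discarded
  => decoded: {"channel": "BLUE", "id": 5, "retries": 100}

decoded: {"channel": "BLUE", "id": 5, "retries": 100}


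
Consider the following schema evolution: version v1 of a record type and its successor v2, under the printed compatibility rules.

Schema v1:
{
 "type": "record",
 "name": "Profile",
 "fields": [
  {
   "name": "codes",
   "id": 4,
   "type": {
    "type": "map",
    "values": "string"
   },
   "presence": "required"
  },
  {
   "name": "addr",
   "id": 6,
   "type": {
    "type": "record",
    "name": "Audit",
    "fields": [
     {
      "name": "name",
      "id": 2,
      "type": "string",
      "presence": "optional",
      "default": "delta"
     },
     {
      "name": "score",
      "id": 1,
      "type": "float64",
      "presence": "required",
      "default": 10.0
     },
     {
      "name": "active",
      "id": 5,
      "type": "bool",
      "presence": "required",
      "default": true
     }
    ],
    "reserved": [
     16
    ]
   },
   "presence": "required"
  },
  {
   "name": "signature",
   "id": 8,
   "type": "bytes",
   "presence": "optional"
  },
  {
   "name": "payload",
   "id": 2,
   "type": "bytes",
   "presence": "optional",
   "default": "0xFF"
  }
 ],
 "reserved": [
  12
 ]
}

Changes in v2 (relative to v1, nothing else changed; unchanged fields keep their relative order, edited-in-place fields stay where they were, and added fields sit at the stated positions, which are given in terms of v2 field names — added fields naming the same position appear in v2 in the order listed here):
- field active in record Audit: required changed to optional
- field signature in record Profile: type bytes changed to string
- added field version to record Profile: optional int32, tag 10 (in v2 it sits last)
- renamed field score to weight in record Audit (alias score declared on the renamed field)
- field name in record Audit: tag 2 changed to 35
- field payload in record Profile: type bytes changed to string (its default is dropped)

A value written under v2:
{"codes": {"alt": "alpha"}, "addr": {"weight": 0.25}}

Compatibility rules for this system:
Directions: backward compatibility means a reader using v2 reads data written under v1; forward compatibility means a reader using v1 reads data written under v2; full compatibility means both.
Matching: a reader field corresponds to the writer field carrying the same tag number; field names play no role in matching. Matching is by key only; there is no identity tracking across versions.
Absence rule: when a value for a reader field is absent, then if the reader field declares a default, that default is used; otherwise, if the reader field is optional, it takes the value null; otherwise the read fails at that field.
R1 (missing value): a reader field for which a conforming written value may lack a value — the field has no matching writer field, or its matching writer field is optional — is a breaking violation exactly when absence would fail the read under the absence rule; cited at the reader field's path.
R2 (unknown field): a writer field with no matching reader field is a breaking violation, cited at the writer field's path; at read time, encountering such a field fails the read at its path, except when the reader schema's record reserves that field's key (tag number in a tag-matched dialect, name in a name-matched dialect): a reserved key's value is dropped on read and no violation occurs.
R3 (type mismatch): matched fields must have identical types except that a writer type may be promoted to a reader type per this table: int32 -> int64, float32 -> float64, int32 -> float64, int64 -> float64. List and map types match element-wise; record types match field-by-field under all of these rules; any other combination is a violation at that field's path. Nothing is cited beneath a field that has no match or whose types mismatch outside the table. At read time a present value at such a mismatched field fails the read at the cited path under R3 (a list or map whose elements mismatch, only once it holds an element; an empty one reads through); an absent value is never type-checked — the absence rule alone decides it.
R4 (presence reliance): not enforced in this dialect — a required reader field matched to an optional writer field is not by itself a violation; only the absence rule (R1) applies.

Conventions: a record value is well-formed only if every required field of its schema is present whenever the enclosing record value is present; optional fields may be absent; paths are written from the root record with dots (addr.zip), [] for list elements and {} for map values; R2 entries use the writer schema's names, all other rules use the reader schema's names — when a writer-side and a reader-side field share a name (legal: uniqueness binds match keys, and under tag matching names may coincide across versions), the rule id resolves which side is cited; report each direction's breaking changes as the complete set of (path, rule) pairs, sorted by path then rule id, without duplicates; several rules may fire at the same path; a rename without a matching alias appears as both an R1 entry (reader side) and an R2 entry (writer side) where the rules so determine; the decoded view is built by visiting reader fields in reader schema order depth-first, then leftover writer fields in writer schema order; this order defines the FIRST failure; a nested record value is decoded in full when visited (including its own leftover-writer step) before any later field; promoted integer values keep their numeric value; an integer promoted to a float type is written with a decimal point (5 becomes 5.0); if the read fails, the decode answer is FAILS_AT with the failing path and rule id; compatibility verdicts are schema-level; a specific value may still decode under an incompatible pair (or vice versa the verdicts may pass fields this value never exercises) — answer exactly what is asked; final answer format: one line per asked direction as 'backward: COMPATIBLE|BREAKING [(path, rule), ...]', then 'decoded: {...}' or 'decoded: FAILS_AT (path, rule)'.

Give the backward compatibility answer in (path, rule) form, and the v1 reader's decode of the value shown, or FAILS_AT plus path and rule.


backward: BREAKING [(addr.name, R2), (payload, R3), (signature, R3)]; decoded: {"codes": {"alt": "alpha"}, "addr": {"name": "delta", "score": 0.25, "active": true}, "signature": null, "payload": 0xFF}

arrows below run writer -> reader for Profile
checking backward for Profile: reader v2 against writer v1:
  codes <- codes (map<string, string> -> map<string, string>, writer required)
  addr <- addr (Audit -> Audit, writer required)
  signature <- signature (bytes -> string, writer optional)
  payload <- payload (bytes -> string, writer optional)
  version: no writer-side match
  addr.name: no writer-side match
  addr.weight <- addr.score (float64 -> float64, writer required)
  addr.active <- addr.active (bool -> bool, writer required)
  leftover writer field: addr.name
  violation R2 at addr.name
  violation R3 at payload
  violation R3 at signature
  => backward verdict for Profile: BREAKING, 3 violation(s)
decode walk for Profile under reader schema v1:
  codes := {"alt": "alpha"}
  addr.name := "delta" (absent -> default)
  addr.score := 0.25 (from writer weight)
  addr.active := true (absent -> default)
  signature := null (absent, optional -> null)
  payload := 0xFF (absent -> default)
  => decoded: {"codes": {"alt": "alpha"}, "addr": {"name": "delta", "score": 0.25, "active": true}, "signature": null, "payload": 0xFF}
diffs on Profile not affecting the asked answer:
  field active in record Audit: required changed to optional -> no rule fires on it in Profile's dialect; the asked verdict holds
  added field version to record Profile: optional int32, tag 10 (in v2 it sits last) -> fires only in the forward direction of Profile, which is not asked here
  renamed field score to weight in record Audit (alias score declared on the renamed field) -> no rule fires on it in Profile's dialect; the asked verdict holds


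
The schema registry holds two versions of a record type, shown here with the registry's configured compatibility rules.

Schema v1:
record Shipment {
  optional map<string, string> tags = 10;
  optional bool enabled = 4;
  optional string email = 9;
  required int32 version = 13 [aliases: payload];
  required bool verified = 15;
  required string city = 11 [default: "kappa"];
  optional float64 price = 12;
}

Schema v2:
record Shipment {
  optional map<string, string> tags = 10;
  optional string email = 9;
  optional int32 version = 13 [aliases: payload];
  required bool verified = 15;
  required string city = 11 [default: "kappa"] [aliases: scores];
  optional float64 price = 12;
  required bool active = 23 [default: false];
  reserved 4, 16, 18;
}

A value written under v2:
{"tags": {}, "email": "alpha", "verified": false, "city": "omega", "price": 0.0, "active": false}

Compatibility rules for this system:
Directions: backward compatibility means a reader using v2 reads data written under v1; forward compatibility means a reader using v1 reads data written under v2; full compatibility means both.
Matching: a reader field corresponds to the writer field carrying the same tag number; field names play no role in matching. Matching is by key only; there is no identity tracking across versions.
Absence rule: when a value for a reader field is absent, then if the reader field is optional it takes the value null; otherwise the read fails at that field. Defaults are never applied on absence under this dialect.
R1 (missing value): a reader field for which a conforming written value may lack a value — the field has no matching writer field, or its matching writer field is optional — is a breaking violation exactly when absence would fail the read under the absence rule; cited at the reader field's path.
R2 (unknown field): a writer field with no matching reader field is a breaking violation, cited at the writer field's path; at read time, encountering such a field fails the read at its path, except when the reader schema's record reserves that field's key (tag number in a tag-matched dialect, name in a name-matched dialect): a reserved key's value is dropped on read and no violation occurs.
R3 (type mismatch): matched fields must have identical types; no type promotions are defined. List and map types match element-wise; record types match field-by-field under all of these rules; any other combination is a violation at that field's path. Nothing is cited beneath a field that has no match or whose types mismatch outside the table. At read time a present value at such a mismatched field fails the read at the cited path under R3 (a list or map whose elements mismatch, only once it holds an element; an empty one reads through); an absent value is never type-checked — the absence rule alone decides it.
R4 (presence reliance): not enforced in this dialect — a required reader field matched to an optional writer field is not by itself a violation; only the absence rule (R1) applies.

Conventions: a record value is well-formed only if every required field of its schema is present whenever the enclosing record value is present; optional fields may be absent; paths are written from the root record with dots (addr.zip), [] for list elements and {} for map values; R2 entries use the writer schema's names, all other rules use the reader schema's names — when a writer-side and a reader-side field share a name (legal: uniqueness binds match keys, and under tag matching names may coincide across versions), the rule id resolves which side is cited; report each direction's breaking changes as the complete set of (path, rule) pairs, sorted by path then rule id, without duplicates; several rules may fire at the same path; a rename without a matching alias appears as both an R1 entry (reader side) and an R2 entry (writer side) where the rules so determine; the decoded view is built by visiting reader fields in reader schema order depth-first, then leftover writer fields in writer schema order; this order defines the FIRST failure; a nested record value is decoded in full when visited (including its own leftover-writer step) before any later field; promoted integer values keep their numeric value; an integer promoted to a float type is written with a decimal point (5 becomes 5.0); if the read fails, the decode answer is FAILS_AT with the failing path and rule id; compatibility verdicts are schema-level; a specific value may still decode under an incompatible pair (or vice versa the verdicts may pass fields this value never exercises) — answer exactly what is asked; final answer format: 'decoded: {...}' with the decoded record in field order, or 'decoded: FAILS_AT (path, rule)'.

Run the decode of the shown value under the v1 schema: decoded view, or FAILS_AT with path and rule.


the writer's type comes first in each Shipment pair
decoding the Shipment value with the v1 reader:
  tags := {}
  enabled := null (not supplied -> null)
  email := "alpha"
  read fails at version under R1 (no fill)
  => FAILS_AT (version, R1)
the rest of the Shipment diff is inert for this question:
  removed field enabled from record Shipment (its key 4 joins the reserved list) -> triggers nothing under the printed rules; the Shipment answer is the same either way
  added field active to record Shipment: required bool, tag 23, default false (in v2 it sits last) -> shifts the Shipment verdicts, not this decode

decoded: FAILS_AT (version, R1)


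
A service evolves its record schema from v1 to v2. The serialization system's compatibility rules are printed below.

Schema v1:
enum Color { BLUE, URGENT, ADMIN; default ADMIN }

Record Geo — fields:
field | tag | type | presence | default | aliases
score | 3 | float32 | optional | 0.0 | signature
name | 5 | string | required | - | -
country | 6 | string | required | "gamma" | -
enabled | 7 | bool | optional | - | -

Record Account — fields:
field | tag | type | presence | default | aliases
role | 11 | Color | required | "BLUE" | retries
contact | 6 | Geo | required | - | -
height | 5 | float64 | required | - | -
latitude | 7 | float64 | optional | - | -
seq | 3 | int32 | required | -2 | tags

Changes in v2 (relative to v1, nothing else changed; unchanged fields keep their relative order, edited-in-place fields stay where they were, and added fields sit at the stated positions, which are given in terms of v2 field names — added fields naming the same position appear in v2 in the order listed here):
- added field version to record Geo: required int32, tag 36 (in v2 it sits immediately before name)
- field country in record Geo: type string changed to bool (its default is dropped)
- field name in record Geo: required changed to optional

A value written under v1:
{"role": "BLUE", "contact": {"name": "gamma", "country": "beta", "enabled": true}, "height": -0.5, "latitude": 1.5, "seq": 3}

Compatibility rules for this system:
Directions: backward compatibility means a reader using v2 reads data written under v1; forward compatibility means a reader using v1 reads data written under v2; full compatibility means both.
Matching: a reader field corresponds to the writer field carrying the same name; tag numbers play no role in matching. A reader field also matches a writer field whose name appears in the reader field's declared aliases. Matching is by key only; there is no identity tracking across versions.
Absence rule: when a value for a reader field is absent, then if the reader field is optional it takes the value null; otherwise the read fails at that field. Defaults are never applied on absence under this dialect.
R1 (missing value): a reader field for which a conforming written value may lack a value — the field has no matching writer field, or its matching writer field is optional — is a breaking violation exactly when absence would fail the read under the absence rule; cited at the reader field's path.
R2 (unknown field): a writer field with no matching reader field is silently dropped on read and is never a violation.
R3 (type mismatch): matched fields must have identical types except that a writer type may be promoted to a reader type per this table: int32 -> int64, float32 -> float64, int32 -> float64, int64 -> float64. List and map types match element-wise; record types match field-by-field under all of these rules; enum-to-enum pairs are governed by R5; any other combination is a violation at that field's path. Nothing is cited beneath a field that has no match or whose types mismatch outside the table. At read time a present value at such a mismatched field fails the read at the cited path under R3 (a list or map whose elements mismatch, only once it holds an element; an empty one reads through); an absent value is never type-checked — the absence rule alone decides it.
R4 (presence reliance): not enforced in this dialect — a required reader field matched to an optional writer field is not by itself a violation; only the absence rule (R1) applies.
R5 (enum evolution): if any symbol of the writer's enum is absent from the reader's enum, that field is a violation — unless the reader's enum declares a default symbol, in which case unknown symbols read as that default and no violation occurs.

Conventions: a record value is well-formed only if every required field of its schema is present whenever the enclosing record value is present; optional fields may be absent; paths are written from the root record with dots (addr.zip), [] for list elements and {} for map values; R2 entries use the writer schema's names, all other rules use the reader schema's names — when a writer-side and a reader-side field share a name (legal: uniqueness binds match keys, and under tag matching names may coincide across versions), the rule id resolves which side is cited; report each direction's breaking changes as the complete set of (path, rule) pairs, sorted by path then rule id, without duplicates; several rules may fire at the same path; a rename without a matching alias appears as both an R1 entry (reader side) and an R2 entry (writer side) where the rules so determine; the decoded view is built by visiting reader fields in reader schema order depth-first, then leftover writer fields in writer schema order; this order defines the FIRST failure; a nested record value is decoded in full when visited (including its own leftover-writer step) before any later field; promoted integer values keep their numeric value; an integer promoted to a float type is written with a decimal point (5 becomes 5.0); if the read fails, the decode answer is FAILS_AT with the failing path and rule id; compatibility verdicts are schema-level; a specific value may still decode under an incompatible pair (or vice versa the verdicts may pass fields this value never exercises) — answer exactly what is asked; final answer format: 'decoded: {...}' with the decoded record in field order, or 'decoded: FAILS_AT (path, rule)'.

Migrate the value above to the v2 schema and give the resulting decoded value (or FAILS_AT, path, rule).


decoded: FAILS_AT (contact.version, R1)

the writer's type comes first in each Account pair
decode walk for Account under reader schema v2:
  role := "BLUE"
  contact.score := null (absent, optional -> null)
  read fails at contact.version under R1 (no fill)
  => FAILS_AT (contact.version, R1)
the rest of the Account diff is inert for this question:
  field country in record Geo: type string changed to bool (its default is dropped) -> shifts the Account verdicts, not this decode
  field name in record Geo: required changed to optional -> shifts the Account verdicts, not this decode
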